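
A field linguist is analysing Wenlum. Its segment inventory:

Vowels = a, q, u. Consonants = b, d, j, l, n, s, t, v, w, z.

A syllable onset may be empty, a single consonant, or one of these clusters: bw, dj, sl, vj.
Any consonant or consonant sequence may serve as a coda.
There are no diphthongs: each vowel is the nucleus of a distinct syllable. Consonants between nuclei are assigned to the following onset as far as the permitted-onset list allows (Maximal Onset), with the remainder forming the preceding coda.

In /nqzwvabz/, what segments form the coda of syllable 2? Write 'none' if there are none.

Nuclei (vowels): q, a → 2 syllables.
Between /q/ (V1) and /a/ (V2): /zwv/ — longest licit onset from the right is /v/, leaving /zw/ as coda.
Putting it together: nqzw.vabz.
Syllable 2 is /vabz/: onset /v/, nucleus /a/, coda /bz/.

bz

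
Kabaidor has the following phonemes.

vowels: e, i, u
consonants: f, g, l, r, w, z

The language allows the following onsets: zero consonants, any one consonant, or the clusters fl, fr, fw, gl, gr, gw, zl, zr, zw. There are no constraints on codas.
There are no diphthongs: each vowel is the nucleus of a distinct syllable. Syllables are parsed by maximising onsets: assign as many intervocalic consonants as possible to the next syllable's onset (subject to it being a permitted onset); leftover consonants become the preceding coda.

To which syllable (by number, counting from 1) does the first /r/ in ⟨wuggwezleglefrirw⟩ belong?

Nuclei (vowels): u, e, e, e, i → 5 syllables.
σ1/σ2 boundary: cluster /ggw/ — the longest permitted-onset suffix is /gw/; onset = /gw/, preceding coda = /g/.
σ2/σ3 boundary: /zl/ is a licit onset in full, so it all attaches to the next syllable.
σ3/σ4 boundary: /gl/ — entire cluster is a permitted onset → onset /gl/, coda ∅.
σ4/σ5 boundary: /fr/ is a licit onset in full, so it all attaches to the next syllable.
Syllabification: wug.gwe.zle.gle.frirw.
The first /r/ is in the onset of syllable 5 (/frirw/).

5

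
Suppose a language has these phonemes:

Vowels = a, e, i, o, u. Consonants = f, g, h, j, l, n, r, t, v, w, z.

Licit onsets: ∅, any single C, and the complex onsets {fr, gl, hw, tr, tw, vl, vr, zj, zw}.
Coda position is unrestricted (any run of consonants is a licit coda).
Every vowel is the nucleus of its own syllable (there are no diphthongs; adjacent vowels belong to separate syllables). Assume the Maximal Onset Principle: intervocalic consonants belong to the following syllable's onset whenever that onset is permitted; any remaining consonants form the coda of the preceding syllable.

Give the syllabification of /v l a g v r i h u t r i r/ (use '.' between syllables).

vlag.vri.hu.trir

Nuclei (vowels): a, i, u, i → 4 syllables.
V1 /a/ – V2 /i/: /gvr/ splits as /g/ + /vr/ (/vr/ is the longest suffix that is a licit onset).
V2 /i/ – V3 /u/: /h/ is a single consonant, so it becomes the next onset.
V3 /u/ – V4 /i/: /tr/ — entire cluster is a permitted onset → onset /tr/, coda ∅.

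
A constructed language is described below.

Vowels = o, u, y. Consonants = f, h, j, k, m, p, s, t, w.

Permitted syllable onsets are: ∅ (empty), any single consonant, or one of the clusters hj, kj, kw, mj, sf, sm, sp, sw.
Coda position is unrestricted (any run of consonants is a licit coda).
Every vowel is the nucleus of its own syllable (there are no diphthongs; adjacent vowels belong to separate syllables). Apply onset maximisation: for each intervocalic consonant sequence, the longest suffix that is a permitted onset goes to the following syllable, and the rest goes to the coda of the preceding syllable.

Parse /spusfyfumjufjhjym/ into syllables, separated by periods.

Nuclei (vowels): u, y, u, u, y → 5 syllables.
σ1/σ2 boundary: /sf/ is a licit onset in full, so it all attaches to the next syllable.
σ2/σ3 boundary: /f/ is a single consonant, so it becomes the next onset.
σ3/σ4 boundary: cluster /mj/ — /mj/ is itself a permitted onset, so the whole cluster goes right; preceding coda = ∅.
σ4/σ5 boundary: /fjhj/ — longest licit onset from the right is /hj/, leaving /fj/ as coda.

spu.sfy.fu.mjufj.hjym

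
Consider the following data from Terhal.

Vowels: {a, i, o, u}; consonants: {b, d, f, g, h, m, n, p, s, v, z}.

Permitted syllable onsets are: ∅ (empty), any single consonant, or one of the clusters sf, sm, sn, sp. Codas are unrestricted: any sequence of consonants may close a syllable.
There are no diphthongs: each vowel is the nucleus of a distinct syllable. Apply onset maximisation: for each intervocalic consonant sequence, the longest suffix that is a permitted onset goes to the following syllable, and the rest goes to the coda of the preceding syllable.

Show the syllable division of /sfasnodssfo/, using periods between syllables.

sfa.snods.sfo

The vowels are a, o, o — 3 nuclei, so 3 syllables.
Between /a/ (V1) and /o/ (V2): /sn/ is a licit onset in full, so it all attaches to the next syllable.
Between /o/ (V2) and /o/ (V3): /dssf/; trying suffixes from longest down, /sf/ is the first permitted one, so coda /ds/ | onset /sf/.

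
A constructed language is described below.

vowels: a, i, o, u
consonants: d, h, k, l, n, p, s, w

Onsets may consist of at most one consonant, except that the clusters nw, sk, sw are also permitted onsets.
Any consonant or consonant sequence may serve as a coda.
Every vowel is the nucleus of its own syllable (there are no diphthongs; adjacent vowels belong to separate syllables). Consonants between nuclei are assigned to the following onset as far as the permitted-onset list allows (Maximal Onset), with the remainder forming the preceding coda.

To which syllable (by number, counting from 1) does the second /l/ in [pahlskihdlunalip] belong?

3

Nuclei (vowels): a, i, u, a, i → 5 syllables.
/a…i/ gap (V1→V2): cluster /hlsk/ — the longest permitted-onset suffix is /sk/; onset = /sk/, preceding coda = /hl/.
/i…u/ gap (V2→V3): /hdl/ splits as /hd/ + /l/ (/l/ is the longest suffix that is a licit onset).
/u…a/ gap (V3→V4): just /n/ — single C goes to the following onset.
/a…i/ gap (V4→V5): /l/ → onset of the next syllable (single consonants are always licit onsets).
So the parse is pahl.skihd.lu.na.lip.
The second /l/ is in the onset of syllable 3 (/lu/).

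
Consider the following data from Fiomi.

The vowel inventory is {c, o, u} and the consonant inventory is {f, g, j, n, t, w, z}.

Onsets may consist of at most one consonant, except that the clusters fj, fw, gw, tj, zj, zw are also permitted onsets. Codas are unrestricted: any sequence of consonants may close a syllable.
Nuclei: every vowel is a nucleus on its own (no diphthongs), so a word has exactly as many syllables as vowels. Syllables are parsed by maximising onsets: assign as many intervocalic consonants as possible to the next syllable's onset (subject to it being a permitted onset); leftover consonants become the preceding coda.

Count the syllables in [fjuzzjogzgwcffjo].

Nuclei (vowels): u, o, c, o → 4 syllables.

4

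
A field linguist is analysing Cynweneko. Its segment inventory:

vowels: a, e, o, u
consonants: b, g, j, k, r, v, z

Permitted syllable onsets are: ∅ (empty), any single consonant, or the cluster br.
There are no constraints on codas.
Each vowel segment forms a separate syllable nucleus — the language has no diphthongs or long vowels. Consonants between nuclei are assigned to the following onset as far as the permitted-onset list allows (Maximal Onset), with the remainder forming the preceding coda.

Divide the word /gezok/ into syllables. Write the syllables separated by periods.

Nuclei (vowels): e, o → 2 syllables.
σ1/σ2 boundary: /z/ is a single consonant, so it becomes the next onset.

ge.zok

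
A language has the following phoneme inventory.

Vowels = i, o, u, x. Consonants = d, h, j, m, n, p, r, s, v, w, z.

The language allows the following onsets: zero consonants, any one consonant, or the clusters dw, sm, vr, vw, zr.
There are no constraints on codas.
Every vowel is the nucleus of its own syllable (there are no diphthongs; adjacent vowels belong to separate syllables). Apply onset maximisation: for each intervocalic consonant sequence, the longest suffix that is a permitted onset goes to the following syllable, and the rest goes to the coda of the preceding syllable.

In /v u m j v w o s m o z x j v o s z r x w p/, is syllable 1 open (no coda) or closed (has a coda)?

closed

Vowels present: u, o, o, x, o, x; each is a nucleus, giving 6 syllables.
Between /u/ (V1) and /o/ (V2): cluster /mjvw/ — the longest permitted-onset suffix is /vw/; onset = /vw/, preceding coda = /mj/.
Between /o/ (V2) and /o/ (V3): /sm/ is a licit onset in full, so it all attaches to the next syllable.
Between /o/ (V3) and /x/ (V4): /z/ → onset of the next syllable (single consonants are always licit onsets).
Between /x/ (V4) and /o/ (V5): cluster /jv/ — the longest permitted-onset suffix is /v/; onset = /v/, preceding coda = /j/.
Between /o/ (V5) and /x/ (V6): /szr/ splits as /s/ + /zr/ (/zr/ is the longest suffix that is a licit onset).
Syllabification: vumj.vwo.smo.zxj.vos.zrxwp.
Syllable 1 is /vumj/ with coda /mj/, so it is closed.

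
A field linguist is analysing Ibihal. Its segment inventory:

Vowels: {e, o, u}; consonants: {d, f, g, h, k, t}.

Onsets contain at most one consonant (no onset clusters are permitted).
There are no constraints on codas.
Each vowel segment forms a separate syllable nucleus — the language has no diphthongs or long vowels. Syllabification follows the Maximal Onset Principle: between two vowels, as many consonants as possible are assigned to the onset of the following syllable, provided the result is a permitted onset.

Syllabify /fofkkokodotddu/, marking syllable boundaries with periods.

Nuclei (vowels): o, o, o, o, u → 5 syllables.
V1 /o/ – V2 /o/: cluster /fkk/ — the longest permitted-onset suffix is /k/; onset = /k/, preceding coda = /fk/.
V2 /o/ – V3 /o/: just /k/ — single C goes to the following onset.
V3 /o/ – V4 /o/: /d/ is a single consonant, so it becomes the next onset.
V4 /o/ – V5 /u/: /tdd/ — longest licit onset from the right is /d/, leaving /td/ as coda.

fofk.ko.ko.dotd.du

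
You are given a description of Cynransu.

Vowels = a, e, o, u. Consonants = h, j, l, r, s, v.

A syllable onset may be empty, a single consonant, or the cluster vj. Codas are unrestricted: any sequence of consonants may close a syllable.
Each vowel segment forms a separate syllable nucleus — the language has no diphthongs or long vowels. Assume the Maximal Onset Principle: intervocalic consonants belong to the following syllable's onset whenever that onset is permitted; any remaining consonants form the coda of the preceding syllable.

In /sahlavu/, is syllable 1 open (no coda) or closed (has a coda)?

Vowels present: a, a, u; each is a nucleus, giving 3 syllables.
Between /a/ (V1) and /a/ (V2): /hl/; trying suffixes from longest down, /l/ is the first permitted one, so coda /h/ | onset /l/.
Between /a/ (V2) and /u/ (V3): /v/ is a single consonant, so it becomes the next onset.
Result: sah.la.vu.
Syllable 1 is /sah/ with coda /h/, so it is closed.

closed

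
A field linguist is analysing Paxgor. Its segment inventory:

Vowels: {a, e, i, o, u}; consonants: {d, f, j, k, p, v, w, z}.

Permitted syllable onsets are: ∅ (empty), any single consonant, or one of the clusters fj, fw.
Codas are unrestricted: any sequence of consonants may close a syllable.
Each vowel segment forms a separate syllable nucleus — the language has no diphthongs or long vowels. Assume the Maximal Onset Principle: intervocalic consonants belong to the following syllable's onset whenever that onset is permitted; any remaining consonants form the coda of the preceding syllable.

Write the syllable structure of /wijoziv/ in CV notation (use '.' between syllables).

Vowels present: i, o, i; each is a nucleus, giving 3 syllables.
/i…o/ gap (V1→V2): just /j/ — single C goes to the following onset.
/o…i/ gap (V2→V3): just /z/ — single C goes to the following onset.
Putting it together: wi.jo.ziv.
Mapping each syllable to C/V: /wi/ → CV, /jo/ → CV, /ziv/ → CVC.

CV.CV.CVC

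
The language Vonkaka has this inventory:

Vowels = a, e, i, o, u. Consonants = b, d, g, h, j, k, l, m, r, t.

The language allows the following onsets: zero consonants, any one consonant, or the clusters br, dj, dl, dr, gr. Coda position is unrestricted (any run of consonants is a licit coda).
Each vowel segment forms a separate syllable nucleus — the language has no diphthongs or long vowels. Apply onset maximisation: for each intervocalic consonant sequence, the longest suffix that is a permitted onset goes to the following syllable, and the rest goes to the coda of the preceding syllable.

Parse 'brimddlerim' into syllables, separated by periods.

brimd.dle.rim

The vowels are i, e, i — 3 nuclei, so 3 syllables.
V1 /i/ – V2 /e/: /mddl/ — longest licit onset from the right is /dl/, leaving /md/ as coda.
V2 /e/ – V3 /i/: /r/ → onset of the next syllable (single consonants are always licit onsets).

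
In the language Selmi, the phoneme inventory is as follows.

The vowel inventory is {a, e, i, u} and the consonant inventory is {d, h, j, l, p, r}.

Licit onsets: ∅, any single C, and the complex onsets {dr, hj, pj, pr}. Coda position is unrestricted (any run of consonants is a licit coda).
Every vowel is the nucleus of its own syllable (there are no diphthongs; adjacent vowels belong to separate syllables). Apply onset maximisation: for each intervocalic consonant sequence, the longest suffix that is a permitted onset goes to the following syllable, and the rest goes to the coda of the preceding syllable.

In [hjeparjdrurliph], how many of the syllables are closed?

3

Nuclei (vowels): e, a, u, i → 4 syllables.
/e…a/ gap (V1→V2): /p/ → onset of the next syllable (single consonants are always licit onsets).
/a…u/ gap (V2→V3): cluster /rjdr/ — the longest permitted-onset suffix is /dr/; onset = /dr/, preceding coda = /rj/.
/u…i/ gap (V3→V4): /rl/; trying suffixes from longest down, /l/ is the first permitted one, so coda /r/ | onset /l/.
Syllabification: hje.parj.drur.liph.
Classifying each syllable: /hje/ (open), /parj/ (closed), /drur/ (closed), /liph/ (closed).
Closed syllables: 3.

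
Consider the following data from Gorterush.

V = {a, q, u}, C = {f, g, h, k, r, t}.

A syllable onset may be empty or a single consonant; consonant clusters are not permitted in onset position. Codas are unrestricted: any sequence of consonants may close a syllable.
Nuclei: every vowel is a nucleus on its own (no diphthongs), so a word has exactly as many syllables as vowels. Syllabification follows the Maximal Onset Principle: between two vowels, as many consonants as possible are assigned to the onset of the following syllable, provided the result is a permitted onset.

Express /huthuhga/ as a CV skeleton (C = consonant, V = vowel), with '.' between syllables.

The vowels are u, u, a — 3 nuclei, so 3 syllables.
Between /u/ (V1) and /u/ (V2): /th/; trying suffixes from longest down, /h/ is the first permitted one, so coda /t/ | onset /h/.
Between /u/ (V2) and /a/ (V3): /hg/; trying suffixes from longest down, /g/ is the first permitted one, so coda /h/ | onset /g/.
Putting it together: hut.huh.ga.
Mapping each syllable to C/V: /hut/ → CVC, /huh/ → CVC, /ga/ → CV.

CVC.CVC.CV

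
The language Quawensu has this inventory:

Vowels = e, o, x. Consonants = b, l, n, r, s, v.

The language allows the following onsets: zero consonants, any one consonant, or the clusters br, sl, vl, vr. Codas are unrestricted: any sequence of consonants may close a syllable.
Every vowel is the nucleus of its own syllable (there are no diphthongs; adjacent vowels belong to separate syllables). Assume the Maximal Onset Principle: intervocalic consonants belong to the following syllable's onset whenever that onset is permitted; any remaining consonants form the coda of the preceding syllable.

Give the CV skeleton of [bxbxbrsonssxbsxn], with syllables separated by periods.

Vowels present: x, x, o, x, x; each is a nucleus, giving 5 syllables.
σ1/σ2 boundary: /b/ is a single consonant, so it becomes the next onset.
σ2/σ3 boundary: cluster /brs/ — the longest permitted-onset suffix is /s/; onset = /s/, preceding coda = /br/.
σ3/σ4 boundary: cluster /nss/ — the longest permitted-onset suffix is /s/; onset = /s/, preceding coda = /ns/.
σ4/σ5 boundary: /bs/ splits as /b/ + /s/ (/s/ is the longest suffix that is a licit onset).
Putting it together: bx.bxbr.sons.sxb.sxn.
Mapping each syllable to C/V: /bx/ → CV, /bxbr/ → CVCC, /sons/ → CVCC, /sxb/ → CVC, /sxn/ → CVC.

CV.CVCC.CVCC.CVC.CVC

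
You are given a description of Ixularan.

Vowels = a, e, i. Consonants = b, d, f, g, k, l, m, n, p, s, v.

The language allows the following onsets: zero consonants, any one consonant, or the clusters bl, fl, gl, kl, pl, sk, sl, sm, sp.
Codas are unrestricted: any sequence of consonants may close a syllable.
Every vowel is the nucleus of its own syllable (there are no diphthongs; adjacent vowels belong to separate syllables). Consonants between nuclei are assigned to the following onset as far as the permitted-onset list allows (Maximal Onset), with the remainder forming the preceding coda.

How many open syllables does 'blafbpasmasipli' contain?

The vowels are a, a, a, i, i — 5 nuclei, so 5 syllables.
σ1/σ2 boundary: /fbp/; trying suffixes from longest down, /p/ is the first permitted one, so coda /fb/ | onset /p/.
σ2/σ3 boundary: cluster /sm/ — /sm/ is itself a permitted onset, so the whole cluster goes right; preceding coda = ∅.
σ3/σ4 boundary: just /s/ — single C goes to the following onset.
σ4/σ5 boundary: cluster /pl/ — /pl/ is itself a permitted onset, so the whole cluster goes right; preceding coda = ∅.
Syllabification: blafb.pa.sma.si.pli.
Classifying each syllable: /blafb/ (closed), /pa/ (open), /sma/ (open), /si/ (open), /pli/ (open).
Open syllables: 4.

4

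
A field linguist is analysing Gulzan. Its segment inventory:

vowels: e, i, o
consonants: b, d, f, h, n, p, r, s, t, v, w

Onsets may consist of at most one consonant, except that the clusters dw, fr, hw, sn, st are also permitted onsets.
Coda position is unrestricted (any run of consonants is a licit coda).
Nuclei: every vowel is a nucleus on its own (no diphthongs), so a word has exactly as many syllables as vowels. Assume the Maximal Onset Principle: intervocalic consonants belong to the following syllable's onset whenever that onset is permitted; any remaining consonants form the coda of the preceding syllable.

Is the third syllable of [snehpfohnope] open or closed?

The vowels are e, o, o, e — 4 nuclei, so 4 syllables.
σ1/σ2 boundary: /hpf/ splits as /hp/ + /f/ (/f/ is the longest suffix that is a licit onset).
σ2/σ3 boundary: /hn/ splits as /h/ + /n/ (/n/ is the longest suffix that is a licit onset).
σ3/σ4 boundary: /p/ → onset of the next syllable (single consonants are always licit onsets).
Syllabification: snehp.foh.no.pe.
Syllable 3 is /no/; it ends in its nucleus with no coda, so it is open.

open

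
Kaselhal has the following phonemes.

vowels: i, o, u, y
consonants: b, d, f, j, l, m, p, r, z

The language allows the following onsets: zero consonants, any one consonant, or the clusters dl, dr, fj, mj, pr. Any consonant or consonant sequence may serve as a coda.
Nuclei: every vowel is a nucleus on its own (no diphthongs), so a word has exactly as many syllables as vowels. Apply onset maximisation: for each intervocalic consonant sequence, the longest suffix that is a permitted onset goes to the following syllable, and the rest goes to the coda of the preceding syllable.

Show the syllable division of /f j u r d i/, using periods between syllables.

fjur.di

Vowels present: u, i; each is a nucleus, giving 2 syllables.
V1 /u/ – V2 /i/: /rd/ — longest licit onset from the right is /d/, leaving /r/ as coda.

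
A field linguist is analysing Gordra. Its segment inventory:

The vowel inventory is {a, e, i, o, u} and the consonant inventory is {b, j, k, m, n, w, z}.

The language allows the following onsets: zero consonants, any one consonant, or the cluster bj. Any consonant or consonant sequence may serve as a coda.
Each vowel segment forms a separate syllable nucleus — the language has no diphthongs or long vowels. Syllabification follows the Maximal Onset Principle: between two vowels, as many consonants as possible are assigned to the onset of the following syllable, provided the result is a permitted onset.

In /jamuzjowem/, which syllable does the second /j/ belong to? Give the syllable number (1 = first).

3

Vowels present: a, u, o, e; each is a nucleus, giving 4 syllables.
Between /a/ (V1) and /u/ (V2): /m/ → onset of the next syllable (single consonants are always licit onsets).
Between /u/ (V2) and /o/ (V3): cluster /zj/ — the longest permitted-onset suffix is /j/; onset = /j/, preceding coda = /z/.
Between /o/ (V3) and /e/ (V4): just /w/ — single C goes to the following onset.
Syllabification: ja.muz.jo.wem.
The second /j/ is in the onset of syllable 3 (/jo/).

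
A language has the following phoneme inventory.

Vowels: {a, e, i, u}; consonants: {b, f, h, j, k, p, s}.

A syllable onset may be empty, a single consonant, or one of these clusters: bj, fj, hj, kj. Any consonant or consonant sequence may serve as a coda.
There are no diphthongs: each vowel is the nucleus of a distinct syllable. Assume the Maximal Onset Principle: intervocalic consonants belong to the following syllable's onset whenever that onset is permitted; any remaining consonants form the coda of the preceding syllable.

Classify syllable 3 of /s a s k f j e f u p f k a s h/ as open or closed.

The vowels are a, e, u, a — 4 nuclei, so 4 syllables.
/a…e/ gap (V1→V2): /skfj/ — longest licit onset from the right is /fj/, leaving /sk/ as coda.
/e…u/ gap (V2→V3): /f/ is a single consonant, so it becomes the next onset.
/u…a/ gap (V3→V4): cluster /pfk/ — the longest permitted-onset suffix is /k/; onset = /k/, preceding coda = /pf/.
Syllabification: sask.fje.fupf.kash.
Syllable 3 is /fupf/ with coda /pf/, so it is closed.

closed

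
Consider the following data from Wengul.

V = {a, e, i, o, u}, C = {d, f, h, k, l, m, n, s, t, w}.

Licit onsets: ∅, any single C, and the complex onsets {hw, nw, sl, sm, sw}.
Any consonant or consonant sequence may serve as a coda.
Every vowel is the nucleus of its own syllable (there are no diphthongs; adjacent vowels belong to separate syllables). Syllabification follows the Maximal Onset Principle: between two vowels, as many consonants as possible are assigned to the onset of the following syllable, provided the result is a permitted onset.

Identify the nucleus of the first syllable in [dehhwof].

e

Vowels present: e, o; each is a nucleus, giving 2 syllables.
The first nucleus (vowel 1 from the left) is /e/.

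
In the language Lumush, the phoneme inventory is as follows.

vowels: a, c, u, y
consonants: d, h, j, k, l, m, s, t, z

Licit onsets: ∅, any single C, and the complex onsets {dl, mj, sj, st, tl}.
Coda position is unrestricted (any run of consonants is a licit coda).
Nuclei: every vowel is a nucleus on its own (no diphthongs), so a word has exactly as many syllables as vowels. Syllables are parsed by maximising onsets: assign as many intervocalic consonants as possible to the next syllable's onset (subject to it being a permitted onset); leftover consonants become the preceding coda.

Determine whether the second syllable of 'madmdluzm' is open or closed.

closed

Vowels present: a, u; each is a nucleus, giving 2 syllables.
V1 /a/ – V2 /u/: /dmdl/ — longest licit onset from the right is /dl/, leaving /dm/ as coda.
Syllabification: madm.dluzm.
Syllable 2 is /dluzm/ with coda /zm/, so it is closed.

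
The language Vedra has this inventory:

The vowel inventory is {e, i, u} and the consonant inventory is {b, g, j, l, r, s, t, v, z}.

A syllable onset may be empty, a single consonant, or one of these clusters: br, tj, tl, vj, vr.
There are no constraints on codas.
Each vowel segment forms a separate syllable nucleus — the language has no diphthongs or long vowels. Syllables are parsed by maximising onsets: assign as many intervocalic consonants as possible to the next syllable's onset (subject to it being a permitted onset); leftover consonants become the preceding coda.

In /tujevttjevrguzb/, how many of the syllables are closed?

3

Vowels present: u, e, e, u; each is a nucleus, giving 4 syllables.
Between /u/ (V1) and /e/ (V2): just /j/ — single C goes to the following onset.
Between /e/ (V2) and /e/ (V3): /vttj/ splits as /vt/ + /tj/ (/tj/ is the longest suffix that is a licit onset).
Between /e/ (V3) and /u/ (V4): /vrg/ splits as /vr/ + /g/ (/g/ is the longest suffix that is a licit onset).
So the parse is tu.jevt.tjevr.guzb.
Classifying each syllable: /tu/ (open), /jevt/ (closed), /tjevr/ (closed), /guzb/ (closed).
Closed syllables: 3.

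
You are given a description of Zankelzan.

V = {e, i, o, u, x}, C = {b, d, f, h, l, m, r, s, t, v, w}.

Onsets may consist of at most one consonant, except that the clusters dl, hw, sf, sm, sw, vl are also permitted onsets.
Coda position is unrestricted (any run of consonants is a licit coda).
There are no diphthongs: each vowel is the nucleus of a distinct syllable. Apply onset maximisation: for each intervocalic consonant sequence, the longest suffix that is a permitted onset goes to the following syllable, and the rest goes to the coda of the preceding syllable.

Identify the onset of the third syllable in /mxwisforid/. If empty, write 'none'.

The vowels are x, i, o, i — 4 nuclei, so 4 syllables.
Between /x/ (V1) and /i/ (V2): /w/ is a single consonant, so it becomes the next onset.
Between /i/ (V2) and /o/ (V3): /sf/ is a licit onset in full, so it all attaches to the next syllable.
Between /o/ (V3) and /i/ (V4): just /r/ — single C goes to the following onset.
Syllabification: mx.wi.sfo.rid.
Syllable 3 is /sfo/: onset /sf/, nucleus /o/, coda ∅.

sf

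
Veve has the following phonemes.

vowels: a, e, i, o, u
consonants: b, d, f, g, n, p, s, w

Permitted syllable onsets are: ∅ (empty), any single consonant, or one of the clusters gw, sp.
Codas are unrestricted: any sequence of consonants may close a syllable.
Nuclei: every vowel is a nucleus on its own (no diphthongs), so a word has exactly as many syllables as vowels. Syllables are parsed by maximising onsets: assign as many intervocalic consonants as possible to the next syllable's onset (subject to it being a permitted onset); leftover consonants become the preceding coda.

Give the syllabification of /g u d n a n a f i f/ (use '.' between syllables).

gud.na.na.fif

The vowels are u, a, a, i — 4 nuclei, so 4 syllables.
/u…a/ gap (V1→V2): /dn/; trying suffixes from longest down, /n/ is the first permitted one, so coda /d/ | onset /n/.
/a…a/ gap (V2→V3): /n/ → onset of the next syllable (single consonants are always licit onsets).
/a…i/ gap (V3→V4): /f/ is a single consonant, so it becomes the next onset.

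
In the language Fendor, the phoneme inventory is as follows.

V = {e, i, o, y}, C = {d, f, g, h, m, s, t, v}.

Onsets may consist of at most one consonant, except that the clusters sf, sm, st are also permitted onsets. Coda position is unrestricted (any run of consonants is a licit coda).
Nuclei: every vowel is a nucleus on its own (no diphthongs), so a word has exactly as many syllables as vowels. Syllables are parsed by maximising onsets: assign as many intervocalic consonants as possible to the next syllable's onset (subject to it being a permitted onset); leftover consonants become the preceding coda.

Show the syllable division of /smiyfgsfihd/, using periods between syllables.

smi.yfg.sfihd

Vowels present: i, y, i; each is a nucleus, giving 3 syllables.
V1 /i/ – V2 /y/: hiatus — the boundary sits between the two vowels.
V2 /y/ – V3 /i/: cluster /fgsf/ — the longest permitted-onset suffix is /sf/; onset = /sf/, preceding coda = /fg/.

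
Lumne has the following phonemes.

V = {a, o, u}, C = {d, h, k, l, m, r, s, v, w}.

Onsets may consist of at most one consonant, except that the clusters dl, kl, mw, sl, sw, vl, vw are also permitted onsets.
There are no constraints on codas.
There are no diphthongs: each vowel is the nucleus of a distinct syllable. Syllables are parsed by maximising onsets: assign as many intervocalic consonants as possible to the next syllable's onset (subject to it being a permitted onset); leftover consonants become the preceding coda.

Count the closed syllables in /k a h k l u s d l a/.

2

The vowels are a, u, a — 3 nuclei, so 3 syllables.
V1 /a/ – V2 /u/: /hkl/ — longest licit onset from the right is /kl/, leaving /h/ as coda.
V2 /u/ – V3 /a/: /sdl/ splits as /s/ + /dl/ (/dl/ is the longest suffix that is a licit onset).
Putting it together: kah.klus.dla.
Classifying each syllable: /kah/ (closed), /klus/ (closed), /dla/ (open).
Closed syllables: 2.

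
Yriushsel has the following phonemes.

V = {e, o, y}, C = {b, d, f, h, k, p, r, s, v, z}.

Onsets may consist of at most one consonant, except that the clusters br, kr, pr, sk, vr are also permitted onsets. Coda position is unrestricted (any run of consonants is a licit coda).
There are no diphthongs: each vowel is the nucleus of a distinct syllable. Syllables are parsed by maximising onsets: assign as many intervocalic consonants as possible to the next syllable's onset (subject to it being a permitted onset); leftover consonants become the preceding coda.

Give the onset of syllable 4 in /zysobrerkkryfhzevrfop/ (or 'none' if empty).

Nuclei (vowels): y, o, e, y, e, o → 6 syllables.
V1 /y/ – V2 /o/: /s/ → onset of the next syllable (single consonants are always licit onsets).
V2 /o/ – V3 /e/: /br/ is a licit onset in full, so it all attaches to the next syllable.
V3 /e/ – V4 /y/: /rkkr/ — longest licit onset from the right is /kr/, leaving /rk/ as coda.
V4 /y/ – V5 /e/: /fhz/; trying suffixes from longest down, /z/ is the first permitted one, so coda /fh/ | onset /z/.
V5 /e/ – V6 /o/: cluster /vrf/ — the longest permitted-onset suffix is /f/; onset = /f/, preceding coda = /vr/.
So the parse is zy.so.brerk.kryfh.zevr.fop.
Syllable 4 is /kryfh/: onset /kr/, nucleus /y/, coda /fh/.

kr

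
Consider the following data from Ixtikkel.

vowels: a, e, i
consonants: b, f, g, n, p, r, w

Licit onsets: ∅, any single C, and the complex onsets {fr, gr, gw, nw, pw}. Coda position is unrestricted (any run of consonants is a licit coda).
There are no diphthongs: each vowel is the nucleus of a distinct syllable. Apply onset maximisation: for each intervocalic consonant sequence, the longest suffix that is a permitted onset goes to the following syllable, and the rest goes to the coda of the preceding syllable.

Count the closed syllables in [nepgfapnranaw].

3

Vowels present: e, a, a, a; each is a nucleus, giving 4 syllables.
σ1/σ2 boundary: /pgf/ splits as /pg/ + /f/ (/f/ is the longest suffix that is a licit onset).
σ2/σ3 boundary: /pnr/ splits as /pn/ + /r/ (/r/ is the longest suffix that is a licit onset).
σ3/σ4 boundary: just /n/ — single C goes to the following onset.
So the parse is nepg.fapn.ra.naw.
Classifying each syllable: /nepg/ (closed), /fapn/ (closed), /ra/ (open), /naw/ (closed).
Closed syllables: 3.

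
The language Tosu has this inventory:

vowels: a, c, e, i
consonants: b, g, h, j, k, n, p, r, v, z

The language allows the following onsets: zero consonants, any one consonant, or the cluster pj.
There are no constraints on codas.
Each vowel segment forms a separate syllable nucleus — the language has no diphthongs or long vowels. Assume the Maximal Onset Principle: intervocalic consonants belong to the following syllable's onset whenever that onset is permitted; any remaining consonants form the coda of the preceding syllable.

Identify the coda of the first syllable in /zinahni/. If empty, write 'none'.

Vowels present: i, a, i; each is a nucleus, giving 3 syllables.
V1 /i/ – V2 /a/: /n/ is a single consonant, so it becomes the next onset.
V2 /a/ – V3 /i/: /hn/ splits as /h/ + /n/ (/n/ is the longest suffix that is a licit onset).
Putting it together: zi.nah.ni.
Syllable 1 is /zi/: onset /z/, nucleus /i/, coda ∅.

none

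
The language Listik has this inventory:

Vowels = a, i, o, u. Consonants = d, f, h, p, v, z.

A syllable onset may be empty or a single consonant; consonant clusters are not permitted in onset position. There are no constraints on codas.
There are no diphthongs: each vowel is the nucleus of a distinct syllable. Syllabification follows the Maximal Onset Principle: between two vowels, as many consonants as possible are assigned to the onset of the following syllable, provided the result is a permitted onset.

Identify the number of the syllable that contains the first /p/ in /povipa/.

1

Nuclei (vowels): o, i, a → 3 syllables.
V1 /o/ – V2 /i/: just /v/ — single C goes to the following onset.
V2 /i/ – V3 /a/: /p/ → onset of the next syllable (single consonants are always licit onsets).
Syllabification: po.vi.pa.
The first /p/ is in the onset of syllable 1 (/po/).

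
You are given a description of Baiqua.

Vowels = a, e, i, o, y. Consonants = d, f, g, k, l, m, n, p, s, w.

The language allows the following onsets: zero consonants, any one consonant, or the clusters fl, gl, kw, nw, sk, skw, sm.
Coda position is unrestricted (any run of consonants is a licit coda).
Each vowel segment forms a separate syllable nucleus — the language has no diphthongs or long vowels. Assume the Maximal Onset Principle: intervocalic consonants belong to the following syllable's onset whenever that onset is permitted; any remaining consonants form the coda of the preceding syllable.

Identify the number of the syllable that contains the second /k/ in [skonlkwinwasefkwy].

2

Vowels present: o, i, a, e, y; each is a nucleus, giving 5 syllables.
σ1/σ2 boundary: /nlkw/; trying suffixes from longest down, /kw/ is the first permitted one, so coda /nl/ | onset /kw/.
σ2/σ3 boundary: cluster /nw/ — /nw/ is itself a permitted onset, so the whole cluster goes right; preceding coda = ∅.
σ3/σ4 boundary: /s/ is a single consonant, so it becomes the next onset.
σ4/σ5 boundary: /fkw/ — longest licit onset from the right is /kw/, leaving /f/ as coda.
So the parse is skonl.kwi.nwa.sef.kwy.
The second /k/ is in the onset of syllable 2 (/kwi/).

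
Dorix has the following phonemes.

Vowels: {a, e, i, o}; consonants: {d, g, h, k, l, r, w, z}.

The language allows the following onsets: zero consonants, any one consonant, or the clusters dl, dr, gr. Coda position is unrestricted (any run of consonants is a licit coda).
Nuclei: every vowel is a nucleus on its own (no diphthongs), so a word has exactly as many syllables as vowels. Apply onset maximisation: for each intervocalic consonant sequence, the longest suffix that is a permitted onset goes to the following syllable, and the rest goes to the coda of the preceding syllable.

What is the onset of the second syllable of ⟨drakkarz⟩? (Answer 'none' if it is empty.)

The vowels are a, a — 2 nuclei, so 2 syllables.
Between /a/ (V1) and /a/ (V2): /kk/; trying suffixes from longest down, /k/ is the first permitted one, so coda /k/ | onset /k/.
So the parse is drak.karz.
Syllable 2 is /karz/: onset /k/, nucleus /a/, coda /rz/.

k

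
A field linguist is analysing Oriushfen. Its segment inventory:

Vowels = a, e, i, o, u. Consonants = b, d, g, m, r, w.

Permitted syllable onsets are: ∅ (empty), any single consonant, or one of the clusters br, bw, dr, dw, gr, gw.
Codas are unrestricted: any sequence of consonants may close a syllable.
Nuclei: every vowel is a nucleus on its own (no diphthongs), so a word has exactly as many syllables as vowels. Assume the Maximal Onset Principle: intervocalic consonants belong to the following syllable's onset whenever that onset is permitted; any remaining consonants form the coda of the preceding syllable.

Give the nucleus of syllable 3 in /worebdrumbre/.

u

Vowels present: o, e, u, e; each is a nucleus, giving 4 syllables.
The third nucleus (vowel 3 from the left) is /u/.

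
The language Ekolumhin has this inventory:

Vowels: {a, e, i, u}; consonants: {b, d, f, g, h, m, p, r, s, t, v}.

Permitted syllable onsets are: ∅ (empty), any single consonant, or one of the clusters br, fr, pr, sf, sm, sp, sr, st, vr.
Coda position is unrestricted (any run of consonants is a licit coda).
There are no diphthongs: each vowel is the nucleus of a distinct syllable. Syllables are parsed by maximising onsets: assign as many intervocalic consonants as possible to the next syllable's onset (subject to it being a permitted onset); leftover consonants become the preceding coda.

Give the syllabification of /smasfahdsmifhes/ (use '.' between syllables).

Nuclei (vowels): a, a, i, e → 4 syllables.
V1 /a/ – V2 /a/: /sf/ — entire cluster is a permitted onset → onset /sf/, coda ∅.
V2 /a/ – V3 /i/: /hdsm/ splits as /hd/ + /sm/ (/sm/ is the longest suffix that is a licit onset).
V3 /i/ – V4 /e/: /fh/ splits as /f/ + /h/ (/h/ is the longest suffix that is a licit onset).

sma.sfahd.smif.hes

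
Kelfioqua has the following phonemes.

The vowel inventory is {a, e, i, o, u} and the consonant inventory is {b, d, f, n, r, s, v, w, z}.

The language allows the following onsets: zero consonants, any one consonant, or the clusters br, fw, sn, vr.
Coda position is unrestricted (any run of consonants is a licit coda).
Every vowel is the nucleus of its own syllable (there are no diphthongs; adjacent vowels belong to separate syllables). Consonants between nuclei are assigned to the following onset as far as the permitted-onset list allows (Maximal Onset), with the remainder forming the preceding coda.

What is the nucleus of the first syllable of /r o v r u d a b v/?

o

The vowels are o, u, a — 3 nuclei, so 3 syllables.
The first nucleus (vowel 1 from the left) is /o/.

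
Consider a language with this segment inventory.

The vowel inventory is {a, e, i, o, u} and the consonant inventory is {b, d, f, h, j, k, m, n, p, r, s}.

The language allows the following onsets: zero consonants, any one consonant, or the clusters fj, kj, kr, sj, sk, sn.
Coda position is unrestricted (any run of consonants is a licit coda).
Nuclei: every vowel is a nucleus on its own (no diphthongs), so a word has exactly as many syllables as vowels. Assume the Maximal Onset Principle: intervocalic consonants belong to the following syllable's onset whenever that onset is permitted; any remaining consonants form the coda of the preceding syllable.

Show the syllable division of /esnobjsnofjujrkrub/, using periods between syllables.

e.snobj.sno.fjujr.krub

Nuclei (vowels): e, o, o, u, u → 5 syllables.
Between /e/ (V1) and /o/ (V2): /sn/ — entire cluster is a permitted onset → onset /sn/, coda ∅.
Between /o/ (V2) and /o/ (V3): /bjsn/ — longest licit onset from the right is /sn/, leaving /bj/ as coda.
Between /o/ (V3) and /u/ (V4): /fj/ is a licit onset in full, so it all attaches to the next syllable.
Between /u/ (V4) and /u/ (V5): /jrkr/ — longest licit onset from the right is /kr/, leaving /jr/ as coda.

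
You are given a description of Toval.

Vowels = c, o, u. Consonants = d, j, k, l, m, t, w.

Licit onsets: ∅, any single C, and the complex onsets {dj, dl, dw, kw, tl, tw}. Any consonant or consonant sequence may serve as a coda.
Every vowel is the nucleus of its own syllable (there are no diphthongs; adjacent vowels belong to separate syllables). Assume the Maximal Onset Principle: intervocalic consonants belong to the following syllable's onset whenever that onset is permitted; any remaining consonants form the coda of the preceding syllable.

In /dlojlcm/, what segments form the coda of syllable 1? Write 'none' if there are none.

Vowels present: o, c; each is a nucleus, giving 2 syllables.
σ1/σ2 boundary: cluster /jl/ — the longest permitted-onset suffix is /l/; onset = /l/, preceding coda = /j/.
Result: dloj.lcm.
Syllable 1 is /dloj/: onset /dl/, nucleus /o/, coda /j/.

j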